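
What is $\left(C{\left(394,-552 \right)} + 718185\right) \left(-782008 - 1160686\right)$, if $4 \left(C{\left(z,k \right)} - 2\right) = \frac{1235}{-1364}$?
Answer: $- \frac{3806152347108839}{2728} \approx -1.3952 \cdot 10^{12}$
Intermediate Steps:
$C{\left(z,k \right)} = \frac{9677}{5456}$ ($C{\left(z,k \right)} = 2 + \frac{1235 \frac{1}{-1364}}{4} = 2 + \frac{1235 \left(- \frac{1}{1364}\right)}{4} = 2 + \frac{1}{4} \left(- \frac{1235}{1364}\right) = 2 - \frac{1235}{5456} = \frac{9677}{5456}$)
$\left(C{\left(394,-552 \right)} + 718185\right) \left(-782008 - 1160686\right) = \left(\frac{9677}{5456} + 718185\right) \left(-782008 - 1160686\right) = \frac{3918427037}{5456} \left(-1942694\right) = - \frac{3806152347108839}{2728}$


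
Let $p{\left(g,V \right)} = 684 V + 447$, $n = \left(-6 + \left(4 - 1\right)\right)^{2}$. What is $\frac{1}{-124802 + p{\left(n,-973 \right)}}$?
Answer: $- \frac{1}{789887} \approx -1.266 \cdot 10^{-6}$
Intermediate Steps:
$n = 9$ ($n = \left(-6 + \left(4 - 1\right)\right)^{2} = \left(-6 + 3\right)^{2} = \left(-3\right)^{2} = 9$)
$p{\left(g,V \right)} = 447 + 684 V$
$\frac{1}{-124802 + p{\left(n,-973 \right)}} = \frac{1}{-124802 + \left(447 + 684 \left(-973\right)\right)} = \frac{1}{-124802 + \left(447 - 665532\right)} = \frac{1}{-124802 - 665085} = \frac{1}{-789887} = - \frac{1}{789887}$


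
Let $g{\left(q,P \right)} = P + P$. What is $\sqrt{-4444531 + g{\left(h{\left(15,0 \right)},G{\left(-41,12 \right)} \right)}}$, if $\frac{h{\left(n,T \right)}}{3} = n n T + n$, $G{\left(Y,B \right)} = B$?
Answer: $i \sqrt{4444507} \approx 2108.2 i$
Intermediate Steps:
$h{\left(n,T \right)} = 3 n + 3 T n^{2}$ ($h{\left(n,T \right)} = 3 \left(n n T + n\right) = 3 \left(n^{2} T + n\right) = 3 \left(T n^{2} + n\right) = 3 \left(n + T n^{2}\right) = 3 n + 3 T n^{2}$)
$g{\left(q,P \right)} = 2 P$
$\sqrt{-4444531 + g{\left(h{\left(15,0 \right)},G{\left(-41,12 \right)} \right)}} = \sqrt{-4444531 + 2 \cdot 12} = \sqrt{-4444531 + 24} = \sqrt{-4444507} = i \sqrt{4444507}$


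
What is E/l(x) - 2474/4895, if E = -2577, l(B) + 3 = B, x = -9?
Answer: 4194909/19580 ≈ 214.24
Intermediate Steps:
l(B) = -3 + B
E/l(x) - 2474/4895 = -2577/(-3 - 9) - 2474/4895 = -2577/(-12) - 2474*1/4895 = -2577*(-1/12) - 2474/4895 = 859/4 - 2474/4895 = 4194909/19580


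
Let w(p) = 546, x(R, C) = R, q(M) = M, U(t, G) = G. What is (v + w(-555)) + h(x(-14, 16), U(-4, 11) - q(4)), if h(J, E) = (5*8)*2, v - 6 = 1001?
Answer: 1633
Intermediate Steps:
v = 1007 (v = 6 + 1001 = 1007)
h(J, E) = 80 (h(J, E) = 40*2 = 80)
(v + w(-555)) + h(x(-14, 16), U(-4, 11) - q(4)) = (1007 + 546) + 80 = 1553 + 80 = 1633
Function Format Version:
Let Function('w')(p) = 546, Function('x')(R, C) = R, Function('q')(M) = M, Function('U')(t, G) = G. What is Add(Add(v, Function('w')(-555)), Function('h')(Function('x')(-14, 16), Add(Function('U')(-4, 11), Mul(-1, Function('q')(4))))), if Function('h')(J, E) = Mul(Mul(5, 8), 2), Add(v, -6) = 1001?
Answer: 1633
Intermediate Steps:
v = 1007 (v = Add(6, 1001) = 1007)
Function('h')(J, E) = 80 (Function('h')(J, E) = Mul(40, 2) = 80)
Add(Add(v, Function('w')(-555)), Function('h')(Function('x')(-14, 16), Add(Function('U')(-4, 11), Mul(-1, Function('q')(4))))) = Add(Add(1007, 546), 80) = Add(1553, 80) = 1633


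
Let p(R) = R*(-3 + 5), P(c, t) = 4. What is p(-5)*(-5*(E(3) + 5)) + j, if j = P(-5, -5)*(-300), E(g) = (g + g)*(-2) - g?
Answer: -1700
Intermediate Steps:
E(g) = -5*g (E(g) = (2*g)*(-2) - g = -4*g - g = -5*g)
p(R) = 2*R (p(R) = R*2 = 2*R)
j = -1200 (j = 4*(-300) = -1200)
p(-5)*(-5*(E(3) + 5)) + j = (2*(-5))*(-5*(-5*3 + 5)) - 1200 = -(-50)*(-15 + 5) - 1200 = -(-50)*(-10) - 1200 = -10*50 - 1200 = -500 - 1200 = -1700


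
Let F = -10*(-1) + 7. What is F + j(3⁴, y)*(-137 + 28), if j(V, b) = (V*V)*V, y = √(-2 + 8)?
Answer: -57927052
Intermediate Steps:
y = √6 ≈ 2.4495
F = 17 (F = 10 + 7 = 17)
j(V, b) = V³ (j(V, b) = V²*V = V³)
F + j(3⁴, y)*(-137 + 28) = 17 + (3⁴)³*(-137 + 28) = 17 + 81³*(-109) = 17 + 531441*(-109) = 17 - 57927069 = -57927052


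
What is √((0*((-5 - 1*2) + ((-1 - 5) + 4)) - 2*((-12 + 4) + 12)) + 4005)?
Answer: √3997 ≈ 63.222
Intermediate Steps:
√((0*((-5 - 1*2) + ((-1 - 5) + 4)) - 2*((-12 + 4) + 12)) + 4005) = √((0*((-5 - 2) + (-6 + 4)) - 2*(-8 + 12)) + 4005) = √((0*(-7 - 2) - 2*4) + 4005) = √((0*(-9) - 8) + 4005) = √((0 - 8) + 4005) = √(-8 + 4005) = √3997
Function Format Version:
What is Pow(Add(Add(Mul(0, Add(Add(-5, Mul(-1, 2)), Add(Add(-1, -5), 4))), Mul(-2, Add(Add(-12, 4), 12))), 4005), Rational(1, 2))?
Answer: Pow(3997, Rational(1, 2)) ≈ 63.222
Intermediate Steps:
Pow(Add(Add(Mul(0, Add(Add(-5, Mul(-1, 2)), Add(Add(-1, -5), 4))), Mul(-2, Add(Add(-12, 4), 12))), 4005), Rational(1, 2)) = Pow(Add(Add(Mul(0, Add(Add(-5, -2), Add(-6, 4))), Mul(-2, Add(-8, 12))), 4005), Rational(1, 2)) = Pow(Add(Add(Mul(0, Add(-7, -2)), Mul(-2, 4)), 4005), Rational(1, 2)) = Pow(Add(Add(Mul(0, -9), -8), 4005), Rational(1, 2)) = Pow(Add(Add(0, -8), 4005), Rational(1, 2)) = Pow(Add(-8, 4005), Rational(1, 2)) = Pow(3997, Rational(1, 2))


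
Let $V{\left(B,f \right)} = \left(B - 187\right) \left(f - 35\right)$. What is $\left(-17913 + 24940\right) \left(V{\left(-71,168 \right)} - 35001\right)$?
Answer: $-487076505$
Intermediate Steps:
$V{\left(B,f \right)} = \left(-187 + B\right) \left(-35 + f\right)$
$\left(-17913 + 24940\right) \left(V{\left(-71,168 \right)} - 35001\right) = \left(-17913 + 24940\right) \left(\left(6545 - 31416 - -2485 - 11928\right) - 35001\right) = 7027 \left(\left(6545 - 31416 + 2485 - 11928\right) - 35001\right) = 7027 \left(-34314 - 35001\right) = 7027 \left(-69315\right) = -487076505$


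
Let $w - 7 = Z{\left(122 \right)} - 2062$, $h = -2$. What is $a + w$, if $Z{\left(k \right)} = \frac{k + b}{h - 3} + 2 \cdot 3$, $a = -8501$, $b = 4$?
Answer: $- \frac{52876}{5} \approx -10575.0$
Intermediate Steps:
$Z{\left(k \right)} = \frac{26}{5} - \frac{k}{5}$ ($Z{\left(k \right)} = \frac{k + 4}{-2 - 3} + 2 \cdot 3 = \frac{4 + k}{-5} + 6 = \left(4 + k\right) \left(- \frac{1}{5}\right) + 6 = \left(- \frac{4}{5} - \frac{k}{5}\right) + 6 = \frac{26}{5} - \frac{k}{5}$)
$w = - \frac{10371}{5}$ ($w = 7 + \left(\left(\frac{26}{5} - \frac{122}{5}\right) - 2062\right) = 7 - \frac{10406}{5} = - \frac{10371}{5} \approx -2074.2$)
$a + w = -8501 - \frac{10371}{5} = - \frac{52876}{5}$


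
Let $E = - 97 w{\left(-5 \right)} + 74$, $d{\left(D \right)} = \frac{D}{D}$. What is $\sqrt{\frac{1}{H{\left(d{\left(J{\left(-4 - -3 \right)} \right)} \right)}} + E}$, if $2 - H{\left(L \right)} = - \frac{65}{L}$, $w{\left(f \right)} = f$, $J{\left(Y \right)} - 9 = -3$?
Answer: $\frac{\sqrt{2509418}}{67} \approx 23.643$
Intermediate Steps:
$J{\left(Y \right)} = 6$ ($J{\left(Y \right)} = 9 - 3 = 6$)
$d{\left(D \right)} = 1$
$H{\left(L \right)} = 2 + \frac{65}{L}$ ($H{\left(L \right)} = 2 - - \frac{65}{L} = 2 + \frac{65}{L}$)
$E = 559$ ($E = \left(-97\right) \left(-5\right) + 74 = 485 + 74 = 559$)
$\sqrt{\frac{1}{H{\left(d{\left(J{\left(-4 - -3 \right)} \right)} \right)}} + E} = \sqrt{\frac{1}{2 + \frac{65}{1}} + 559} = \sqrt{\frac{1}{2 + 65 \cdot 1} + 559} = \sqrt{\frac{1}{2 + 65} + 559} = \sqrt{\frac{1}{67} + 559} = \sqrt{\frac{37454}{67}} = \frac{\sqrt{2509418}}{67}$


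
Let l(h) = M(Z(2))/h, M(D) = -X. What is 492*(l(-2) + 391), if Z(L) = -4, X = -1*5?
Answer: 191142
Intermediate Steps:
X = -5
M(D) = 5 (M(D) = -1*(-5) = 5)
l(h) = 5/h
492*(l(-2) + 391) = 492*(5/(-2) + 391) = 492*(5*(-½) + 391) = 492*(-5/2 + 391) = 492*(777/2) = 191142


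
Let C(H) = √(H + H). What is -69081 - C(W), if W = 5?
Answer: -69081 - √10 ≈ -69084.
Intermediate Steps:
C(H) = √2*√H (C(H) = √(2*H) = √2*√H)
-69081 - C(W) = -69081 - √2*√5 = -69081 - √10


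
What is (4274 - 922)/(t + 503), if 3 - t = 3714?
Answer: -419/401 ≈ -1.0449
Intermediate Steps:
t = -3711 (t = 3 - 1*3714 = 3 - 3714 = -3711)
(4274 - 922)/(t + 503) = (4274 - 922)/(-3711 + 503) = 3352/(-3208) = 3352*(-1/3208) = -419/401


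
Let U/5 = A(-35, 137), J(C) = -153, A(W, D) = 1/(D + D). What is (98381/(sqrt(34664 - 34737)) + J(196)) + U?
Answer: -41917/274 - 98381*I*sqrt(73)/73 ≈ -152.98 - 11515.0*I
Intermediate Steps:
A(W, D) = 1/(2*D)
U = 5/274 (U = 5*((1/2)/137) = 5*((1/2)*(1/137)) = 5*(1/274) = 5/274 ≈ 0.018248)
(98381/(sqrt(34664 - 34737)) + J(196)) + U = (98381/(sqrt(34664 - 34737)) - 153) + 5/274 = (98381/(sqrt(-73)) - 153) + 5/274 = (98381/((I*sqrt(73))) - 153) + 5/274 = (98381*(-I*sqrt(73)/73) - 153) + 5/274 = (-98381*I*sqrt(73)/73 - 153) + 5/274 = (-153 - 98381*I*sqrt(73)/73) + 5/274 = -41917/274 - 98381*I*sqrt(73)/73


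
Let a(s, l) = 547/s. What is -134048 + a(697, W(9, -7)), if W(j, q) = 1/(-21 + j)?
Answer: -93430909/697 ≈ -1.3405e+5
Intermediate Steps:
-134048 + a(697, W(9, -7)) = -134048 + 547/697 = -93430909/697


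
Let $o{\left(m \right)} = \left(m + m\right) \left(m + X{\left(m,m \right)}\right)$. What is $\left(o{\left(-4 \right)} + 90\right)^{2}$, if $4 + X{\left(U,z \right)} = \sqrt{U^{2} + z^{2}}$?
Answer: $25764 - 9856 \sqrt{2} \approx 11826.0$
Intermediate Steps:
$X{\left(U,z \right)} = -4 + \sqrt{U^{2} + z^{2}}$
$o{\left(m \right)} = 2 m \left(-4 + m + \sqrt{2} \sqrt{m^{2}}\right)$ ($o{\left(m \right)} = \left(m + m\right) \left(m + \left(-4 + \sqrt{m^{2} + m^{2}}\right)\right) = 2 m \left(m + \left(-4 + \sqrt{2 m^{2}}\right)\right) = 2 m \left(m + \left(-4 + \sqrt{2} \sqrt{m^{2}}\right)\right) = 2 m \left(-4 + m + \sqrt{2} \sqrt{m^{2}}\right)$)
$\left(o{\left(-4 \right)} + 90\right)^{2} = \left(2 \left(-4\right) \left(-4 - 4 + \sqrt{2} \sqrt{\left(-4\right)^{2}}\right) + 90\right)^{2} = \left(2 \left(-4\right) \left(-4 - 4 + \sqrt{2} \sqrt{16}\right) + 90\right)^{2} = \left(2 \left(-4\right) \left(-4 - 4 + \sqrt{2} \cdot 4\right) + 90\right)^{2} = \left(2 \left(-4\right) \left(-4 - 4 + 4 \sqrt{2}\right) + 90\right)^{2} = \left(2 \left(-4\right) \left(-8 + 4 \sqrt{2}\right) + 90\right)^{2} = \left(\left(64 - 32 \sqrt{2}\right) + 90\right)^{2} = \left(154 - 32 \sqrt{2}\right)^{2}$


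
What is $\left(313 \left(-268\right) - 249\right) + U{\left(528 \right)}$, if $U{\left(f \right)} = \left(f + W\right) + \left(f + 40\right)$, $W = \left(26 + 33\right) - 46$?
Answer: $-83024$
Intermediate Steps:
$W = 13$ ($W = 59 - 46 = 13$)
$U{\left(f \right)} = 53 + 2 f$ ($U{\left(f \right)} = \left(f + 13\right) + \left(f + 40\right) = \left(13 + f\right) + \left(40 + f\right) = 53 + 2 f$)
$\left(313 \left(-268\right) - 249\right) + U{\left(528 \right)} = \left(313 \left(-268\right) - 249\right) + \left(53 + 2 \cdot 528\right) = \left(-83884 - 249\right) + \left(53 + 1056\right) = -84133 + 1109 = -83024$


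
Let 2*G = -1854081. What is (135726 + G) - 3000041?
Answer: -7582711/2 ≈ -3.7914e+6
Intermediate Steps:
G = -1854081/2 (G = (½)*(-1854081) = -1854081/2 ≈ -9.2704e+5)
(135726 + G) - 3000041 = (135726 - 1854081/2) - 3000041 = -1582629/2 - 3000041 = -7582711/2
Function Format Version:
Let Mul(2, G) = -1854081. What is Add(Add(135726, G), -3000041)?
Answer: Rational(-7582711, 2) ≈ -3.7914e+6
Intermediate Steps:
G = Rational(-1854081, 2) (G = Mul(Rational(1, 2), -1854081) = Rational(-1854081, 2) ≈ -9.2704e+5)
Add(Add(135726, G), -3000041) = Add(Add(135726, Rational(-1854081, 2)), -3000041) = Add(Rational(-1582629, 2), -3000041) = Rational(-7582711, 2)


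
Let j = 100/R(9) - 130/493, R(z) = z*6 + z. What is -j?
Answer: -41110/31059 ≈ -1.3236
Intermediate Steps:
R(z) = 7*z (R(z) = 6*z + z = 7*z)
j = 41110/31059 (j = 100/((7*9)) - 130/493 = 100/63 - 130*1/493 = 100*(1/63) - 130/493 = 100/63 - 130/493 = 41110/31059 ≈ 1.3236)
-j = -1*41110/31059 = -41110/31059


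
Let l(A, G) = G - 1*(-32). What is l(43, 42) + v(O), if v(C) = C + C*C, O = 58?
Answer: 3496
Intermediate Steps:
l(A, G) = 32 + G (l(A, G) = G + 32 = 32 + G)
v(C) = C + C²
l(43, 42) + v(O) = (32 + 42) + 58*(1 + 58) = 74 + 58*59 = 74 + 3422 = 3496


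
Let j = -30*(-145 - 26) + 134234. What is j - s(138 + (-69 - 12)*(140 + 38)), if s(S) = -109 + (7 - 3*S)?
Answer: 96626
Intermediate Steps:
s(S) = -102 - 3*S
j = 139364 (j = -30*(-171) + 134234 = 5130 + 134234 = 139364)
j - s(138 + (-69 - 12)*(140 + 38)) = 139364 - (-102 - 3*(138 + (-69 - 12)*(140 + 38))) = 139364 - (-102 - 3*(138 - 81*178)) = 139364 - (-102 - 3*(138 - 14418)) = 139364 - (-102 - 3*(-14280)) = 139364 - (-102 + 42840) = 139364 - 1*42738 = 139364 - 42738 = 96626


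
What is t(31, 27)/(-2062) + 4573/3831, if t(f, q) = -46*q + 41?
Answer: 14030557/7899522 ≈ 1.7761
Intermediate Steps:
t(f, q) = 41 - 46*q
t(31, 27)/(-2062) + 4573/3831 = (41 - 46*27)/(-2062) + 4573/3831 = (41 - 1242)*(-1/2062) + 4573*(1/3831) = -1201*(-1/2062) + 4573/3831 = 1201/2062 + 4573/3831 = 14030557/7899522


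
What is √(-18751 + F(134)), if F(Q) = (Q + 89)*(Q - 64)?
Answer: 3*I*√349 ≈ 56.045*I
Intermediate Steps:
F(Q) = (-64 + Q)*(89 + Q) (F(Q) = (89 + Q)*(-64 + Q) = (-64 + Q)*(89 + Q))
√(-18751 + F(134)) = √(-18751 + (-5696 + 134² + 25*134)) = √(-18751 + (-5696 + 17956 + 3350)) = √(-18751 + 15610) = √(-3141) = 3*I*√349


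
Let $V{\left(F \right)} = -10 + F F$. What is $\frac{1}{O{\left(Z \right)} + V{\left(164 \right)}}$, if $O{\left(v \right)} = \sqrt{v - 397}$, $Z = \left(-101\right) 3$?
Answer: $\frac{13443}{361428848} - \frac{5 i \sqrt{7}}{361428848} \approx 3.7194 \cdot 10^{-5} - 3.6601 \cdot 10^{-8} i$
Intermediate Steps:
$Z = -303$
$V{\left(F \right)} = -10 + F^{2}$
$O{\left(v \right)} = \sqrt{-397 + v}$
$\frac{1}{O{\left(Z \right)} + V{\left(164 \right)}} = \frac{1}{\sqrt{-397 - 303} - \left(10 - 164^{2}\right)} = \frac{1}{\sqrt{-700} + \left(-10 + 26896\right)} = \frac{1}{10 i \sqrt{7} + 26886} = \frac{1}{26886 + 10 i \sqrt{7}}$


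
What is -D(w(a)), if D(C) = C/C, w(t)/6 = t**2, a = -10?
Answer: -1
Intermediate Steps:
w(t) = 6*t**2
D(C) = 1
-D(w(a)) = -1*1 = -1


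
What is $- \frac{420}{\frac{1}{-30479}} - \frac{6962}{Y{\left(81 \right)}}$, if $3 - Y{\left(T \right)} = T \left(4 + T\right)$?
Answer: $\frac{44048863861}{3441} \approx 1.2801 \cdot 10^{7}$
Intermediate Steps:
$Y{\left(T \right)} = 3 - T \left(4 + T\right)$
$- \frac{420}{\frac{1}{-30479}} - \frac{6962}{Y{\left(81 \right)}} = - \frac{420}{\frac{1}{-30479}} - \frac{6962}{3 - 81^{2} - 324} = - \frac{420}{- \frac{1}{30479}} - \frac{6962}{3 - 6561 - 324} = \left(-420\right) \left(-30479\right) - \frac{6962}{3 - 6561 - 324} = 12801180 - \frac{6962}{-6882} = 12801180 - - \frac{3481}{3441} = 12801180 + \frac{3481}{3441} = \frac{44048863861}{3441}$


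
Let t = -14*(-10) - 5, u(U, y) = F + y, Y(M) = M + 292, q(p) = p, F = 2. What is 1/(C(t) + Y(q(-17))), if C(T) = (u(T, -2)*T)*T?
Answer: 1/275 ≈ 0.0036364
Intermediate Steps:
Y(M) = 292 + M
u(U, y) = 2 + y
t = 135 (t = 140 - 5 = 135)
C(T) = 0 (C(T) = ((2 - 2)*T)*T = (0*T)*T = 0*T = 0)
1/(C(t) + Y(q(-17))) = 1/(0 + (292 - 17)) = 1/(0 + 275) = 1/275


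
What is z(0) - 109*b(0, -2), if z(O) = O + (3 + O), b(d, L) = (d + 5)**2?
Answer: -2722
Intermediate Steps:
b(d, L) = (5 + d)**2
z(O) = 3 + 2*O
z(0) - 109*b(0, -2) = (3 + 2*0) - 109*(5 + 0)**2 = (3 + 0) - 109*5**2 = 3 - 109*25 = 3 - 2725 = -2722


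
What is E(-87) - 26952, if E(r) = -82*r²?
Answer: -647610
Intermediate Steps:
E(-87) - 26952 = -82*(-87)² - 26952 = -82*7569 - 26952 = -620658 - 26952 = -647610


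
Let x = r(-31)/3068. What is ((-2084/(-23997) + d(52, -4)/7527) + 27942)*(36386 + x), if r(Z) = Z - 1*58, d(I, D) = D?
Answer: 93902200844832787417/92359797582 ≈ 1.0167e+9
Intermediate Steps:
r(Z) = -58 + Z (r(Z) = Z - 58 = -58 + Z)
x = -89/3068 (x = (-58 - 31)/3068 = -89*1/3068 = -89/3068 ≈ -0.029009)
((-2084/(-23997) + d(52, -4)/7527) + 27942)*(36386 + x) = ((-2084/(-23997) - 4/7527) + 27942)*(36386 - 89/3068) = ((-2084*(-1/23997) - 4*1/7527) + 27942)*(111632159/3068) = ((2084/23997 - 4/7527) + 27942)*(111632159/3068) = (5196760/60208473 + 27942)*(111632159/3068) = (1682350349326/60208473)*(111632159/3068) = 93902200844832787417/92359797582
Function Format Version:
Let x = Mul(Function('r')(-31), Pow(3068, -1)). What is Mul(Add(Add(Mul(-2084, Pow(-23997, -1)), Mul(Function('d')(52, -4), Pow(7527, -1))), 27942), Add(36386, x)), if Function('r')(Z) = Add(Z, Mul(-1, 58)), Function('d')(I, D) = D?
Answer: Rational(93902200844832787417, 92359797582) ≈ 1.0167e+9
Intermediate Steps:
Function('r')(Z) = Add(-58, Z) (Function('r')(Z) = Add(Z, -58) = Add(-58, Z))
x = Rational(-89, 3068) (x = Mul(Add(-58, -31), Pow(3068, -1)) = Mul(-89, Rational(1, 3068)) = Rational(-89, 3068) ≈ -0.029009)
Mul(Add(Add(Mul(-2084, Pow(-23997, -1)), Mul(Function('d')(52, -4), Pow(7527, -1))), 27942), Add(36386, x)) = Mul(Add(Add(Mul(-2084, Pow(-23997, -1)), Mul(-4, Pow(7527, -1))), 27942), Add(36386, Rational(-89, 3068))) = Mul(Add(Add(Mul(-2084, Rational(-1, 23997)), Mul(-4, Rational(1, 7527))), 27942), Rational(111632159, 3068)) = Mul(Add(Add(Rational(2084, 23997), Rational(-4, 7527)), 27942), Rational(111632159, 3068)) = Mul(Add(Rational(5196760, 60208473), 27942), Rational(111632159, 3068)) = Mul(Rational(1682350349326, 60208473), Rational(111632159, 3068)) = Rational(93902200844832787417, 92359797582)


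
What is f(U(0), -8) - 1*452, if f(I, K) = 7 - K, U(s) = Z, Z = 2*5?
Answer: -437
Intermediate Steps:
Z = 10
U(s) = 10
f(U(0), -8) - 1*452 = (7 - 1*(-8)) - 1*452 = (7 + 8) - 452 = 15 - 452 = -437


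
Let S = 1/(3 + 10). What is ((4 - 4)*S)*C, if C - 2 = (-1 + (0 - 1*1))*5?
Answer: 0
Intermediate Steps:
S = 1/13 ≈ 0.076923
C = -8 (C = 2 + (-1 + (0 - 1*1))*5 = 2 + (-1 + (0 - 1))*5 = 2 + (-1 - 1)*5 = 2 - 2*5 = 2 - 10 = -8)
((4 - 4)*S)*C = ((4 - 4)*(1/13))*(-8) = (0*(1/13))*(-8) = 0*(-8) = 0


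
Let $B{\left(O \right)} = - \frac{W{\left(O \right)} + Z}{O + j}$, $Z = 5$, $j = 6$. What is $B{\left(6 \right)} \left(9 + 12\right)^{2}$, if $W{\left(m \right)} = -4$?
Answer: $- \frac{147}{4} \approx -36.75$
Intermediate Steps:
$B{\left(O \right)} = - \frac{1}{6 + O}$ ($B{\left(O \right)} = - \frac{-4 + 5}{O + 6} = - \frac{1}{6 + O}$)
$B{\left(6 \right)} \left(9 + 12\right)^{2} = - \frac{1}{6 + 6} \left(9 + 12\right)^{2} = - \frac{1}{12} \cdot 21^{2} = \left(-1\right) \frac{1}{12} \cdot 441 = \left(- \frac{1}{12}\right) 441 = - \frac{147}{4}$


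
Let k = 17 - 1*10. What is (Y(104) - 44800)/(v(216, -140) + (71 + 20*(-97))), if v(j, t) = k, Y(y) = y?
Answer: 22348/931 ≈ 24.004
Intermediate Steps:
k = 7 (k = 17 - 10 = 7)
v(j, t) = 7
(Y(104) - 44800)/(v(216, -140) + (71 + 20*(-97))) = (104 - 44800)/(7 + (71 + 20*(-97))) = -44696/(7 + (71 - 1940)) = -44696/(7 - 1869) = -44696/(-1862) = -44696*(-1/1862) = 22348/931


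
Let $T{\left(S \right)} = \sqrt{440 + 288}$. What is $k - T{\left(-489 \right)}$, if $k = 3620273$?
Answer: $3620273 - 2 \sqrt{182} \approx 3.6202 \cdot 10^{6}$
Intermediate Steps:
$T{\left(S \right)} = 2 \sqrt{182}$ ($T{\left(S \right)} = \sqrt{728} = 2 \sqrt{182}$)
$k - T{\left(-489 \right)} = 3620273 - 2 \sqrt{182}$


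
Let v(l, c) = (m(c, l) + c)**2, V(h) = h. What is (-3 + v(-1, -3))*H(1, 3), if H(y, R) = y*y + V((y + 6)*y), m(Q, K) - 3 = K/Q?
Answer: -208/9 ≈ -23.111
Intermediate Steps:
m(Q, K) = 3 + K/Q
H(y, R) = y**2 + y*(6 + y) (H(y, R) = y*y + (y + 6)*y = y**2 + (6 + y)*y = y**2 + y*(6 + y))
v(l, c) = (3 + c + l/c)**2 (v(l, c) = ((3 + l/c) + c)**2 = (3 + c + l/c)**2)
(-3 + v(-1, -3))*H(1, 3) = (-3 + (3 - 3 - 1/(-3))**2)*(2*1*(3 + 1)) = (-3 + (3 - 3 - 1*(-1/3))**2)*(2*1*4) = (-3 + (3 - 3 + 1/3)**2)*8 = (-3 + (1/3)**2)*8 = (-3 + 1/9)*8 = -26/9*8 = -208/9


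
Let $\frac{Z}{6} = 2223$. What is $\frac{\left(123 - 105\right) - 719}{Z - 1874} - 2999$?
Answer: $- \frac{34381237}{11464} \approx -2999.1$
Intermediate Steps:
$Z = 13338$ ($Z = 6 \cdot 2223 = 13338$)
$\frac{\left(123 - 105\right) - 719}{Z - 1874} - 2999 = \frac{\left(123 - 105\right) - 719}{13338 - 1874} - 2999 = \frac{\left(123 - 105\right) - 719}{11464} - 2999 = \left(18 - 719\right) \frac{1}{11464} - 2999 = \left(-701\right) \frac{1}{11464} - 2999 = - \frac{701}{11464} - 2999 = - \frac{34381237}{11464}$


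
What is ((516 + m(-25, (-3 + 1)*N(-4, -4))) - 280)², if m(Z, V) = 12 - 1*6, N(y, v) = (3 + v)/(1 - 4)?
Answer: 58564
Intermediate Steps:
N(y, v) = -1 - v/3 (N(y, v) = (3 + v)/(-3) = (3 + v)*(-⅓) = -1 - v/3)
m(Z, V) = 6 (m(Z, V) = 12 - 6 = 6)
((516 + m(-25, (-3 + 1)*N(-4, -4))) - 280)² = ((516 + 6) - 280)² = (522 - 280)² = 242² = 58564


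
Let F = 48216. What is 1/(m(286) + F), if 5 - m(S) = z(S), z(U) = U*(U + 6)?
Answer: -1/35291 ≈ -2.8336e-5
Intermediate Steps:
z(U) = U*(6 + U)
m(S) = 5 - S*(6 + S)
1/(m(286) + F) = 1/((5 - 1*286*(6 + 286)) + 48216) = 1/((5 - 1*286*292) + 48216) = 1/((5 - 83512) + 48216) = 1/(-83507 + 48216) = 1/(-35291) = -1/35291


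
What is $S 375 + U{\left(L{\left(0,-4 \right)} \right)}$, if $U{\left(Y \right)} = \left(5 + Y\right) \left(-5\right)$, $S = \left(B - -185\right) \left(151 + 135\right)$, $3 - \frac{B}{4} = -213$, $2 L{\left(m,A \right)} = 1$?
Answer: $\frac{225010445}{2} \approx 1.1251 \cdot 10^{8}$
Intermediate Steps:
$L{\left(m,A \right)} = \frac{1}{2}$ ($L{\left(m,A \right)} = \frac{1}{2} \cdot 1 = \frac{1}{2}$)
$B = 864$ ($B = 12 - -852 = 12 + 852 = 864$)
$S = 300014$ ($S = \left(864 - -185\right) \left(151 + 135\right) = \left(864 + 185\right) 286 = 1049 \cdot 286 = 300014$)
$U{\left(Y \right)} = -25 - 5 Y$
$S 375 + U{\left(L{\left(0,-4 \right)} \right)} = 300014 \cdot 375 - \frac{55}{2} = 112505250 - \frac{55}{2} = \frac{225010445}{2}$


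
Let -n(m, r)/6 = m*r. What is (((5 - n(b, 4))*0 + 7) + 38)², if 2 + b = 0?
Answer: 2025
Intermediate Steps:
b = -2 (b = -2 + 0 = -2)
n(m, r) = -6*m*r
(((5 - n(b, 4))*0 + 7) + 38)² = (((5 - (-6)*(-2)*4)*0 + 7) + 38)² = (((5 - 1*48)*0 + 7) + 38)² = (((5 - 48)*0 + 7) + 38)² = ((-43*0 + 7) + 38)² = ((0 + 7) + 38)² = (7 + 38)² = 45² = 2025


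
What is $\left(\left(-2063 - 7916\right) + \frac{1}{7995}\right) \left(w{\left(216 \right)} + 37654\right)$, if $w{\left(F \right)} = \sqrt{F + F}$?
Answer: $- \frac{3004115344016}{7995} - \frac{319128416 \sqrt{3}}{2665} \approx -3.7596 \cdot 10^{8}$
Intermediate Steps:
$w{\left(F \right)} = \sqrt{2} \sqrt{F}$ ($w{\left(F \right)} = \sqrt{2 F} = \sqrt{2} \sqrt{F}$)
$\left(\left(-2063 - 7916\right) + \frac{1}{7995}\right) \left(w{\left(216 \right)} + 37654\right) = \left(\left(-2063 - 7916\right) + \frac{1}{7995}\right) \left(\sqrt{2} \sqrt{216} + 37654\right) = \left(\left(-2063 - 7916\right) + \frac{1}{7995}\right) \left(\sqrt{2} \cdot 6 \sqrt{6} + 37654\right) = \left(-9979 + \frac{1}{7995}\right) \left(12 \sqrt{3} + 37654\right) = - \frac{79782104 \left(37654 + 12 \sqrt{3}\right)}{7995} = - \frac{3004115344016}{7995} - \frac{319128416 \sqrt{3}}{2665}$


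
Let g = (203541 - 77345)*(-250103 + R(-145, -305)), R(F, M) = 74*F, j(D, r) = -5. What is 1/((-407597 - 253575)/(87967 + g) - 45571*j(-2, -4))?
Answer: 32915993301/7500073654260527 ≈ 4.3888e-6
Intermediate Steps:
g = -32916081268 (g = (203541 - 77345)*(-250103 + 74*(-145)) = 126196*(-250103 - 10730) = 126196*(-260833) = -32916081268)
1/((-407597 - 253575)/(87967 + g) - 45571*j(-2, -4)) = 1/((-407597 - 253575)/(87967 - 32916081268) - 45571*(-5)) = 1/(-661172/(-32915993301) + 227855) = 1/(-661172*(-1/32915993301) + 227855) = 1/(661172/32915993301 + 227855) = 1/(7500073654260527/32915993301) = 32915993301/7500073654260527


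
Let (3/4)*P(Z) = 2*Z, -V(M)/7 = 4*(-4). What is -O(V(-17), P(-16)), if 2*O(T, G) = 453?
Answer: -453/2 ≈ -226.50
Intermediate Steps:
V(M) = 112 (V(M) = -28*(-4) = -7*(-16) = 112)
P(Z) = 8*Z/3 (P(Z) = 4*(2*Z)/3 = 8*Z/3)
O(T, G) = 453/2 (O(T, G) = (1/2)*453 = 453/2)
-O(V(-17), P(-16)) = -1*453/2 = -453/2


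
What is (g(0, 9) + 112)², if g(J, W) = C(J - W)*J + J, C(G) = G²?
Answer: 12544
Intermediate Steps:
g(J, W) = J + J*(J - W)² (g(J, W) = (J - W)²*J + J = J*(J - W)² + J = J + J*(J - W)²)
(g(0, 9) + 112)² = (0*(1 + (0 - 1*9)²) + 112)² = (0*(1 + (0 - 9)²) + 112)² = (0*(1 + (-9)²) + 112)² = (0*(1 + 81) + 112)² = (0*82 + 112)² = (0 + 112)² = 112² = 12544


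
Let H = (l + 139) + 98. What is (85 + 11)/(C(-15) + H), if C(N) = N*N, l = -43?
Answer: 96/419 ≈ 0.22912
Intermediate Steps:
C(N) = N**2
H = 194 (H = (-43 + 139) + 98 = 96 + 98 = 194)
(85 + 11)/(C(-15) + H) = (85 + 11)/((-15)**2 + 194) = 96/(225 + 194) = 96/419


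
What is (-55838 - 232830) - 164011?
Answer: -452679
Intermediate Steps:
(-55838 - 232830) - 164011 = -288668 - 164011 = -452679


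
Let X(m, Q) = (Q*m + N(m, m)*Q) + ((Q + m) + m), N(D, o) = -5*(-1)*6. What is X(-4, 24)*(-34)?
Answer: -21760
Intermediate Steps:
N(D, o) = 30 (N(D, o) = 5*6 = 30)
X(m, Q) = 2*m + 31*Q + Q*m (X(m, Q) = (Q*m + 30*Q) + ((Q + m) + m) = (30*Q + Q*m) + (Q + 2*m) = 2*m + 31*Q + Q*m)
X(-4, 24)*(-34) = (2*(-4) + 31*24 + 24*(-4))*(-34) = (-8 + 744 - 96)*(-34) = 640*(-34) = -21760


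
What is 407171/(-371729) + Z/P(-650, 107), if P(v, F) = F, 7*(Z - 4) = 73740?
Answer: 27116733793/278425021 ≈ 97.393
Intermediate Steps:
Z = 73768/7 (Z = 4 + (1/7)*73740 = 4 + 73740/7 = 73768/7 ≈ 10538.)
407171/(-371729) + Z/P(-650, 107) = 407171/(-371729) + (73768/7)/107 = 407171*(-1/371729) + (73768/7)*(1/107) = -407171/371729 + 73768/749 = 27116733793/278425021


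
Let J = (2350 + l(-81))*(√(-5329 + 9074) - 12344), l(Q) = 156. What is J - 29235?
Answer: -30963299 + 2506*√3745 ≈ -3.0810e+7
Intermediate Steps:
J = -30934064 + 2506*√3745 (J = (2350 + 156)*(√(-5329 + 9074) - 12344) = 2506*(√3745 - 12344) = 2506*(-12344 + √3745) = -30934064 + 2506*√3745 ≈ -3.0781e+7)
J - 29235 = (-30934064 + 2506*√3745) - 29235 = -30963299 + 2506*√3745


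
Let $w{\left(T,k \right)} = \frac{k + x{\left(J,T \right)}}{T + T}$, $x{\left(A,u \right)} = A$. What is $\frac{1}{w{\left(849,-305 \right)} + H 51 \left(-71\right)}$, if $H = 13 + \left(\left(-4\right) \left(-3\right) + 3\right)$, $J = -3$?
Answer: $- \frac{849}{86078566} \approx -9.8631 \cdot 10^{-6}$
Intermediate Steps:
$H = 28$ ($H = 13 + \left(12 + 3\right) = 13 + 15 = 28$)
$w{\left(T,k \right)} = \frac{-3 + k}{2 T}$ ($w{\left(T,k \right)} = \frac{k - 3}{T + T} = \frac{-3 + k}{2 T}$)
$\frac{1}{w{\left(849,-305 \right)} + H 51 \left(-71\right)} = \frac{1}{\frac{-3 - 305}{2 \cdot 849} + 28 \cdot 51 \left(-71\right)} = \frac{1}{\frac{1}{2} \cdot \frac{1}{849} \left(-308\right) + 1428 \left(-71\right)} = \frac{1}{- \frac{154}{849} - 101388} = \frac{1}{- \frac{86078566}{849}} = - \frac{849}{86078566}$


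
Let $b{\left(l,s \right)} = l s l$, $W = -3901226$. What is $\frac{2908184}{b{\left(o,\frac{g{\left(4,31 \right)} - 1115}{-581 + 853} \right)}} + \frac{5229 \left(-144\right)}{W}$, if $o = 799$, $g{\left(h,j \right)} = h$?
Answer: $- \frac{106161618424}{115109295697} \approx -0.92227$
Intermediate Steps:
$b{\left(l,s \right)} = s l^{2}$
$\frac{2908184}{b{\left(o,\frac{g{\left(4,31 \right)} - 1115}{-581 + 853} \right)}} + \frac{5229 \left(-144\right)}{W} = \frac{2908184}{\frac{4 - 1115}{-581 + 853} \cdot 799^{2}} + \frac{5229 \left(-144\right)}{-3901226} = \frac{2908184}{- \frac{1111}{272} \cdot 638401} - - \frac{53784}{278659} = \frac{2908184}{\left(-1111\right) \frac{1}{272} \cdot 638401} + \frac{53784}{278659} = \frac{2908184}{\left(- \frac{1111}{272}\right) 638401} + \frac{53784}{278659} = \frac{2908184}{- \frac{41721383}{16}} + \frac{53784}{278659} = 2908184 \left(- \frac{16}{41721383}\right) + \frac{53784}{278659} = - \frac{46530944}{41721383} + \frac{53784}{278659} = - \frac{106161618424}{115109295697}$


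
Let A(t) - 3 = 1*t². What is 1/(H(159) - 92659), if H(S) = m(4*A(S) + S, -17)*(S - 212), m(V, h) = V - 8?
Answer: -1/5460870 ≈ -1.8312e-7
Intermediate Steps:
A(t) = 3 + t² (A(t) = 3 + 1*t² = 3 + t²)
m(V, h) = -8 + V
H(S) = (-212 + S)*(4 + S + 4*S²) (H(S) = (-8 + (4*(3 + S²) + S))*(S - 212) = (-8 + ((12 + 4*S²) + S))*(-212 + S) = (-8 + (12 + S + 4*S²))*(-212 + S) = (4 + S + 4*S²)*(-212 + S) = (-212 + S)*(4 + S + 4*S²))
1/(H(159) - 92659) = 1/((-212 + 159)*(4 + 159 + 4*159²) - 92659) = 1/(-53*(4 + 159 + 4*25281) - 92659) = 1/(-53*(4 + 159 + 101124) - 92659) = 1/(-53*101287 - 92659) = 1/(-5368211 - 92659) = 1/(-5460870) = -1/5460870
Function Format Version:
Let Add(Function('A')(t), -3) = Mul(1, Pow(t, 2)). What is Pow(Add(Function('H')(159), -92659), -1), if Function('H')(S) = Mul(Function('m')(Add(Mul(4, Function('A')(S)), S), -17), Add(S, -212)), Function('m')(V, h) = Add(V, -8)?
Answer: Rational(-1, 5460870) ≈ -1.8312e-7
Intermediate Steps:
Function('A')(t) = Add(3, Pow(t, 2)) (Function('A')(t) = Add(3, Mul(1, Pow(t, 2))) = Add(3, Pow(t, 2)))
Function('m')(V, h) = Add(-8, V)
Function('H')(S) = Mul(Add(-212, S), Add(4, S, Mul(4, Pow(S, 2)))) (Function('H')(S) = Mul(Add(-8, Add(Mul(4, Add(3, Pow(S, 2))), S)), Add(S, -212)) = Mul(Add(-8, Add(Add(12, Mul(4, Pow(S, 2))), S)), Add(-212, S)) = Mul(Add(-8, Add(12, S, Mul(4, Pow(S, 2)))), Add(-212, S)) = Mul(Add(4, S, Mul(4, Pow(S, 2))), Add(-212, S)) = Mul(Add(-212, S), Add(4, S, Mul(4, Pow(S, 2)))))
Pow(Add(Function('H')(159), -92659), -1) = Pow(Add(Mul(Add(-212, 159), Add(4, 159, Mul(4, Pow(159, 2)))), -92659), -1) = Pow(Add(Mul(-53, Add(4, 159, Mul(4, 25281))), -92659), -1) = Pow(Add(Mul(-53, Add(4, 159, 101124)), -92659), -1) = Pow(Add(Mul(-53, 101287), -92659), -1) = Pow(Add(-5368211, -92659), -1) = Pow(-5460870, -1) = Rational(-1, 5460870)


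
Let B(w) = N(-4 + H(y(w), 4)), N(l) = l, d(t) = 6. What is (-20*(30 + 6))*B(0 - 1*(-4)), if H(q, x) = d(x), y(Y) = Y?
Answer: -1440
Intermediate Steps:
H(q, x) = 6
B(w) = 2 (B(w) = -4 + 6 = 2)
(-20*(30 + 6))*B(0 - 1*(-4)) = -20*(30 + 6)*2 = -20*36*2 = -720*2 = -1440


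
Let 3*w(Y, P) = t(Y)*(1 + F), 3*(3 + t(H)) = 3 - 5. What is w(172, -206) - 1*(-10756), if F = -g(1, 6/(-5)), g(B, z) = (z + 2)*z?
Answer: 2419561/225 ≈ 10754.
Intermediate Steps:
g(B, z) = z*(2 + z) (g(B, z) = (2 + z)*z = z*(2 + z))
F = 24/25 (F = -6/(-5)*(2 + 6/(-5)) = -6*(-⅕)*(2 + 6*(-⅕)) = -(-6)*(2 - 6/5)/5 = -(-6)*4/(5*5) = -1*(-24/25) = 24/25 ≈ 0.96000)
t(H) = -11/3 (t(H) = -3 + (3 - 5)/3 = -3 + (⅓)*(-2) = -3 - ⅔ = -11/3)
w(Y, P) = -539/225 (w(Y, P) = (-11*(1 + 24/25)/3)/3 = (-11/3*49/25)/3 = (⅓)*(-539/75) = -539/225)
w(172, -206) - 1*(-10756) = -539/225 - 1*(-10756) = -539/225 + 10756 = 2419561/225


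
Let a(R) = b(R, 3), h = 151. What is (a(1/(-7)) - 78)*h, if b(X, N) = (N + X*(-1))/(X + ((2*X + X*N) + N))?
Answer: -173348/15 ≈ -11557.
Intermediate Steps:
b(X, N) = (N - X)/(N + 3*X + N*X) (b(X, N) = (N - X)/(X + ((2*X + N*X) + N)) = (N - X)/(X + (N + 2*X + N*X)) = (N - X)/(N + 3*X + N*X))
a(R) = (3 - R)/(3 + 6*R) (a(R) = (3 - R)/(3 + 3*R + 3*R) = (3 - R)/(3 + 6*R))
(a(1/(-7)) - 78)*h = ((3 - 1/(-7))/(3*(1 + 2/(-7))) - 78)*151 = ((3 - 1*(-⅐))/(3*(1 + 2*(-⅐))) - 78)*151 = ((3 + ⅐)/(3*(1 - 2/7)) - 78)*151 = ((⅓)*(22/7)/(5/7) - 78)*151 = ((⅓)*(7/5)*(22/7) - 78)*151 = (22/15 - 78)*151 = -1148/15*151 = -173348/15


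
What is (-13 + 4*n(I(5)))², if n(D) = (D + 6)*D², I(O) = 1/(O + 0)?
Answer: 2253001/15625 ≈ 144.19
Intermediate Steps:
I(O) = 1/O
n(D) = D²*(6 + D) (n(D) = (6 + D)*D² = D²*(6 + D))
(-13 + 4*n(I(5)))² = (-13 + 4*((1/5)²*(6 + 1/5)))² = (-13 + 4*((⅕)²*(6 + ⅕)))² = (-13 + 4*((1/25)*(31/5)))² = (-13 + 4*(31/125))² = (-13 + 124/125)² = (-1501/125)² = 2253001/15625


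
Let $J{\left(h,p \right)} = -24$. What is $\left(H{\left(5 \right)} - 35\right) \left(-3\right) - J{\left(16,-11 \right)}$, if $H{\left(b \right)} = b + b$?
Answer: $99$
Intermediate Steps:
$H{\left(b \right)} = 2 b$
$\left(H{\left(5 \right)} - 35\right) \left(-3\right) - J{\left(16,-11 \right)} = \left(2 \cdot 5 - 35\right) \left(-3\right) - -24 = \left(10 - 35\right) \left(-3\right) + 24 = \left(-25\right) \left(-3\right) + 24 = 75 + 24 = 99$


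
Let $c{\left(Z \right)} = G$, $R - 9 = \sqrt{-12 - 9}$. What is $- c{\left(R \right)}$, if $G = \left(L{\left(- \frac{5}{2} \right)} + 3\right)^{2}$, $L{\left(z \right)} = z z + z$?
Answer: $- \frac{729}{16} \approx -45.563$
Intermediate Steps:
$L{\left(z \right)} = z + z^{2}$ ($L{\left(z \right)} = z^{2} + z = z + z^{2}$)
$R = 9 + i \sqrt{21}$ ($R = 9 + \sqrt{-12 - 9} = 9 + \sqrt{-21} = 9 + i \sqrt{21} \approx 9.0 + 4.5826 i$)
$G = \frac{729}{16}$ ($G = \left(- \frac{5}{2} \left(1 - \frac{5}{2}\right) + 3\right)^{2} = \left(\left(-5\right) \frac{1}{2} \left(1 - \frac{5}{2}\right) + 3\right)^{2} = \left(- \frac{5 \left(1 - \frac{5}{2}\right)}{2} + 3\right)^{2} = \left(\left(- \frac{5}{2}\right) \left(- \frac{3}{2}\right) + 3\right)^{2} = \left(\frac{15}{4} + 3\right)^{2} = \left(\frac{27}{4}\right)^{2} = \frac{729}{16} \approx 45.563$)
$c{\left(Z \right)} = \frac{729}{16}$
$- c{\left(R \right)} = \left(-1\right) \frac{729}{16} = - \frac{729}{16}$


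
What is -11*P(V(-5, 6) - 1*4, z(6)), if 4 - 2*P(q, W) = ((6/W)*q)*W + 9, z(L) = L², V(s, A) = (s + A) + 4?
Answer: 121/2 ≈ 60.500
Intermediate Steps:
V(s, A) = 4 + A + s (V(s, A) = (A + s) + 4 = 4 + A + s)
P(q, W) = -5/2 - 3*q (P(q, W) = 2 - (((6/W)*q)*W + 9)/2 = 2 - ((6*q/W)*W + 9)/2 = 2 - (6*q + 9)/2 = 2 - (9 + 6*q)/2 = 2 + (-9/2 - 3*q) = -5/2 - 3*q)
-11*P(V(-5, 6) - 1*4, z(6)) = -11*(-5/2 - 3*((4 + 6 - 5) - 1*4)) = -11*(-5/2 - 3*(5 - 4)) = -11*(-5/2 - 3*1) = -11*(-5/2 - 3) = -11*(-11/2) = 121/2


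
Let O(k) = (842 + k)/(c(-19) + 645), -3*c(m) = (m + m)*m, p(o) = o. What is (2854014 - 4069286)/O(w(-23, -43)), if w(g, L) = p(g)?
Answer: -1474124936/2457 ≈ -5.9997e+5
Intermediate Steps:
c(m) = -2*m²/3 (c(m) = -(m + m)*m/3 = -2*m*m/3 = -2*m²/3)
w(g, L) = g
O(k) = 2526/1213 + 3*k/1213 (O(k) = (842 + k)/(-⅔*(-19)² + 645) = (842 + k)/(-⅔*361 + 645) = (842 + k)/(-722/3 + 645) = (842 + k)/(1213/3) = (842 + k)*(3/1213) = 2526/1213 + 3*k/1213)
(2854014 - 4069286)/O(w(-23, -43)) = (2854014 - 4069286)/(2526/1213 + (3/1213)*(-23)) = -1215272/(2526/1213 - 69/1213) = -1215272/2457/1213 = -1215272*1213/2457 = -1474124936/2457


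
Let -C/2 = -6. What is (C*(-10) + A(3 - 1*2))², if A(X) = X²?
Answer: 14161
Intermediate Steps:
C = 12 (C = -2*(-6) = 12)
(C*(-10) + A(3 - 1*2))² = (12*(-10) + (3 - 1*2)²)² = (-120 + (3 - 2)²)² = (-120 + 1²)² = (-120 + 1)² = (-119)² = 14161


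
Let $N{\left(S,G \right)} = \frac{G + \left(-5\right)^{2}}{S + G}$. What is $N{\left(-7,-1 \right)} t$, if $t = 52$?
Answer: $-156$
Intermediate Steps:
$N{\left(S,G \right)} = \frac{25 + G}{G + S}$ ($N{\left(S,G \right)} = \frac{G + 25}{G + S} = \frac{25 + G}{G + S}$)
$N{\left(-7,-1 \right)} t = \frac{25 - 1}{-1 - 7} \cdot 52 = \frac{1}{-8} \cdot 24 \cdot 52 = \left(- \frac{1}{8}\right) 24 \cdot 52 = \left(-3\right) 52 = -156$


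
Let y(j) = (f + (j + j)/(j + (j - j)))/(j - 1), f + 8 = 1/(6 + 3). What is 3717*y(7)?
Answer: -21889/6 ≈ -3648.2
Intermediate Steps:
f = -71/9 (f = -8 + 1/(6 + 3) = -8 + 1/9 = -71/9 ≈ -7.8889)
y(j) = -53/(9*(-1 + j)) (y(j) = (-71/9 + (j + j)/(j + (j - j)))/(j - 1) = (-71/9 + (2*j)/(j + 0))/(-1 + j) = (-71/9 + (2*j)/j)/(-1 + j) = (-71/9 + 2)/(-1 + j) = -53/(9*(-1 + j)))
3717*y(7) = 3717*(-53/(-9 + 9*7)) = 3717*(-53/(-9 + 63)) = 3717*(-53/54) = -21889/6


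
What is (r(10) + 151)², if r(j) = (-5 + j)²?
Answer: 30976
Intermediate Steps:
(r(10) + 151)² = ((-5 + 10)² + 151)² = (5² + 151)² = (25 + 151)² = 176² = 30976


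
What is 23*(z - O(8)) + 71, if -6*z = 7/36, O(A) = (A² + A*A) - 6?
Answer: -590921/216 ≈ -2735.7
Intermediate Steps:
O(A) = -6 + 2*A² (O(A) = (A² + A²) - 6 = 2*A² - 6 = -6 + 2*A²)
z = -7/216 (z = -7/(6*36) = -⅙*7/36 = -7/216 ≈ -0.032407)
23*(z - O(8)) + 71 = 23*(-7/216 - (-6 + 2*8²)) + 71 = 23*(-7/216 - (-6 + 2*64)) + 71 = 23*(-7/216 - (-6 + 128)) + 71 = 23*(-7/216 - 1*122) + 71 = 23*(-7/216 - 122) + 71 = 23*(-26359/216) + 71 = -606257/216 + 71 = -590921/216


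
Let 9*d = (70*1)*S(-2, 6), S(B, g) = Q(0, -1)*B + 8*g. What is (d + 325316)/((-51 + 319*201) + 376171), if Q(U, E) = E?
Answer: 2931344/3962151 ≈ 0.73984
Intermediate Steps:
S(B, g) = -B + 8*g
d = 3500/9 (d = ((70*1)*(-1*(-2) + 8*6))/9 = (70*(2 + 48))/9 = (70*50)/9 = (⅑)*3500 = 3500/9 ≈ 388.89)
(d + 325316)/((-51 + 319*201) + 376171) = (3500/9 + 325316)/((-51 + 319*201) + 376171) = 2931344/(9*((-51 + 64119) + 376171)) = 2931344/(9*(64068 + 376171)) = (2931344/9)/440239 = (2931344/9)*(1/440239) = 2931344/3962151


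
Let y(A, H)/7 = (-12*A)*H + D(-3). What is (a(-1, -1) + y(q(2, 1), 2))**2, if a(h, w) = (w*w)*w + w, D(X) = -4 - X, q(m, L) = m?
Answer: 119025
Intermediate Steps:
y(A, H) = -7 - 84*A*H (y(A, H) = 7*((-12*A)*H + (-4 - 1*(-3))) = 7*(-12*A*H + (-4 + 3)) = 7*(-12*A*H - 1) = 7*(-1 - 12*A*H) = -7 - 84*A*H)
a(h, w) = w + w**3 (a(h, w) = w**2*w + w = w**3 + w = w + w**3)
(a(-1, -1) + y(q(2, 1), 2))**2 = ((-1 + (-1)**3) + (-7 - 84*2*2))**2 = ((-1 - 1) + (-7 - 336))**2 = (-2 - 343)**2 = (-345)**2 = 119025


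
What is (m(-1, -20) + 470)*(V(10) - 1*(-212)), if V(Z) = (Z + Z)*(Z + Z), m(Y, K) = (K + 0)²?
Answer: 532440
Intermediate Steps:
m(Y, K) = K²
V(Z) = 4*Z² (V(Z) = (2*Z)*(2*Z) = 4*Z²)
(m(-1, -20) + 470)*(V(10) - 1*(-212)) = ((-20)² + 470)*(4*10² - 1*(-212)) = (400 + 470)*(4*100 + 212) = 870*(400 + 212) = 870*612 = 532440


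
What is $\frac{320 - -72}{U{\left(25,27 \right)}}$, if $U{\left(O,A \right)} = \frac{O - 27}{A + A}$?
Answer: $-10584$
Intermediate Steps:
$U{\left(O,A \right)} = \frac{-27 + O}{2 A}$
$\frac{320 - -72}{U{\left(25,27 \right)}} = \frac{320 - -72}{\frac{1}{2} \cdot \frac{1}{27} \left(-27 + 25\right)} = \frac{320 + 72}{\frac{1}{2} \cdot \frac{1}{27} \left(-2\right)} = \frac{392}{- \frac{1}{27}} = 392 \left(-27\right) = -10584$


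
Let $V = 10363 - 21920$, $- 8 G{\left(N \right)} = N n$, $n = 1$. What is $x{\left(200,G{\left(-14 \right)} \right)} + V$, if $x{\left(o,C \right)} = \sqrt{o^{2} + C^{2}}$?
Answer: $-11557 + \frac{\sqrt{640049}}{4} \approx -11357.0$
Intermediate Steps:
$G{\left(N \right)} = - \frac{N}{8}$ ($G{\left(N \right)} = - \frac{N 1}{8} = - \frac{N}{8}$)
$V = -11557$ ($V = 10363 - 21920 = -11557$)
$x{\left(o,C \right)} = \sqrt{C^{2} + o^{2}}$
$x{\left(200,G{\left(-14 \right)} \right)} + V = \sqrt{\left(\left(- \frac{1}{8}\right) \left(-14\right)\right)^{2} + 200^{2}} - 11557 = \sqrt{\left(\frac{7}{4}\right)^{2} + 40000} - 11557 = \sqrt{\frac{49}{16} + 40000} - 11557 = \sqrt{\frac{640049}{16}} - 11557 = \frac{\sqrt{640049}}{4} - 11557 = -11557 + \frac{\sqrt{640049}}{4}$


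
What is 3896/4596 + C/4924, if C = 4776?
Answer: 2570900/1414419 ≈ 1.8176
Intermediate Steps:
3896/4596 + C/4924 = 3896/4596 + 4776/4924 = 3896*(1/4596) + 4776*(1/4924) = 974/1149 + 1194/1231 = 2570900/1414419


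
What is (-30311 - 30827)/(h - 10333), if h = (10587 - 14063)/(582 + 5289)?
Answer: 358941198/60668519 ≈ 5.9164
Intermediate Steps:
h = -3476/5871 ≈ -0.59206
(-30311 - 30827)/(h - 10333) = (-30311 - 30827)/(-3476/5871 - 10333) = -61138/(-60668519/5871) = -61138*(-5871/60668519) = 358941198/60668519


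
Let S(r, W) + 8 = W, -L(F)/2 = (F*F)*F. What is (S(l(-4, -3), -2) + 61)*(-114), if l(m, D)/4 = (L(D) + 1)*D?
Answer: -5814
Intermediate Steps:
L(F) = -2*F**3 (L(F) = -2*F*F*F = -2*F**2*F = -2*F**3)
l(m, D) = 4*D*(1 - 2*D**3) (l(m, D) = 4*((-2*D**3 + 1)*D) = 4*((1 - 2*D**3)*D) = 4*(D*(1 - 2*D**3)) = 4*D*(1 - 2*D**3))
S(r, W) = -8 + W
(S(l(-4, -3), -2) + 61)*(-114) = ((-8 - 2) + 61)*(-114) = (-10 + 61)*(-114) = 51*(-114) = -5814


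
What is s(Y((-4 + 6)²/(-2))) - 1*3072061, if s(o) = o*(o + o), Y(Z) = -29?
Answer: -3070379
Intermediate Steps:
s(o) = 2*o² (s(o) = o*(2*o) = 2*o²)
s(Y((-4 + 6)²/(-2))) - 1*3072061 = 2*(-29)² - 1*3072061 = 2*841 - 3072061 = 1682 - 3072061 = -3070379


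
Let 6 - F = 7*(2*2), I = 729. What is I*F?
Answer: -16038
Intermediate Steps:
F = -22 (F = 6 - 7*2*2 = 6 - 7*4 = 6 - 1*28 = 6 - 28 = -22)
I*F = 729*(-22) = -16038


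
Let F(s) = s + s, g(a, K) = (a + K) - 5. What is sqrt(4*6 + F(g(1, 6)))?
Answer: 2*sqrt(7) ≈ 5.2915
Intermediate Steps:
g(a, K) = -5 + K + a (g(a, K) = (K + a) - 5 = -5 + K + a)
F(s) = 2*s
sqrt(4*6 + F(g(1, 6))) = sqrt(4*6 + 2*(-5 + 6 + 1)) = sqrt(24 + 2*2) = sqrt(24 + 4) = sqrt(28) = 2*sqrt(7)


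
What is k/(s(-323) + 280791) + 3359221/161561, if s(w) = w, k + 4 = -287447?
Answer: 895713124417/45312690548 ≈ 19.767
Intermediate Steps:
k = -287451 (k = -4 - 287447 = -287451)
k/(s(-323) + 280791) + 3359221/161561 = -287451/(-323 + 280791) + 3359221/161561 = -287451/280468 + 3359221*(1/161561) = -287451*1/280468 + 3359221/161561 = -287451/280468 + 3359221/161561 = 895713124417/45312690548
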